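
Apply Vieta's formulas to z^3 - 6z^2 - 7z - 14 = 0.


Monic cubic z^3+bz^2+cz+d=0: sum=-b, pairwise sum=c, product=-d.
b=-6, c=-7, d=-14
r1+r2+r3 = 6
r1r2+r1r3+r2r3 = -7
r1r2r3 = 14


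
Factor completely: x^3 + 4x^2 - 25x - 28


Try integer roots (divisors of -28). x=-1: p(-1)=0.
Divide out (x + 1): quotient is x^2 + 3x - 28.
Factor the quadratic: (x + 7)(x - 4)
Result: (x + 1)(x + 7)(x - 4)


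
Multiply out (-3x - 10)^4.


Expand (-3x - 10)^4 by repeated multiplication:
  (-3x - 10)^2 = 9x^2 + 60x + 100
  (-3x - 10)^3 = -27x^3 - 270x^2 - 900x - 1000
= 81x^4 + 1080x^3 + 5400x^2 + 12000x + 10000


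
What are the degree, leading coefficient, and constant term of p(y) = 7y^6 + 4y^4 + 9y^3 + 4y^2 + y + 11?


Highest power of y is 6, with coefficient 7. Constant term is 11.
Degree = 6, leading coefficient = 7, constant term = 11


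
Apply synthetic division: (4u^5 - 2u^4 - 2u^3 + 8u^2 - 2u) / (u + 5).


Synthetic division with c = -5. Coefficients: 4, -2, -2, 8, -2, 0
Bring down 4.
  4 * -5 = -20; -20 - 2 = -22
  -22 * -5 = 110; 110 - 2 = 108
  108 * -5 = -540; -540 + 8 = -532
  -532 * -5 = 2660; 2660 - 2 = 2658
  2658 * -5 = -13290; -13290 + 0 = -13290
Quotient: 4u^4 - 22u^3 + 108u^2 - 532u + 2658, Remainder: -13290


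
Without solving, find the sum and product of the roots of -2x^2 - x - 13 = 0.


For ax^2+bx+c=0: sum = -b/a, product = c/a.
a=-2, b=-1, c=-13
Sum = -(-1)/-2 = -1/2
Product = (-13)/-2 = 13/2


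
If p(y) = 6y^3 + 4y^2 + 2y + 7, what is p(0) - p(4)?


p(0) = 7
p(4) = 463
p(0) - p(4) = 7 - 463 = -456


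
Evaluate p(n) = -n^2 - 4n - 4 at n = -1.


Using direct substitution:
  -1 * (-1)^2 = -1
  -4 * (-1)^1 = 4
  constant: -4
Sum = -1 + 4 - 4 = -1


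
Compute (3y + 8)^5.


Expand (3y + 8)^5 by repeated multiplication:
  (3y + 8)^2 = 9y^2 + 48y + 64
  (3y + 8)^3 = 27y^3 + 216y^2 + 576y + 512
  (3y + 8)^4 = 81y^4 + 864y^3 + 3456y^2 + 6144y + 4096
= 243y^5 + 3240y^4 + 17280y^3 + 46080y^2 + 61440y + 32768


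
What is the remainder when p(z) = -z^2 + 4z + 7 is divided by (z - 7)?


By the Remainder Theorem, the remainder equals p(7):
  -1*(7)^2 = -49
  4*(7)^1 = 28
  constant: 7
Sum: -49 + 28 + 7 = -14


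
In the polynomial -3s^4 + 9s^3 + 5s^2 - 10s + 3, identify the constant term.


Read off the constant term: 3


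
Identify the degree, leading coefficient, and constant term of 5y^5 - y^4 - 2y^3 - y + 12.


Highest power of y is 5, with coefficient 5. Constant term is 12.
Degree = 5, leading coefficient = 5, constant term = 12


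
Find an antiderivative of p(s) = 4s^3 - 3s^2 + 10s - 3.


Reverse power rule on each term:
  ∫ 4s^3 ds = s^4
  ∫ -3s^2 ds = -s^3
  ∫ 10s ds = 5s^2
  ∫ -3 ds = -3s
F(s) = s^4 - s^3 + 5s^2 - 3s + C


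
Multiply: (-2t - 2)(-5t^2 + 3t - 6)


Distribute each term of the first polynomial:
  (-2t)(-5t^2 + 3t - 6) = 10t^3 - 6t^2 + 12t
  (-2)(-5t^2 + 3t - 6) = 10t^2 - 6t + 12
Sum: 10t^3 + 4t^2 + 6t + 12


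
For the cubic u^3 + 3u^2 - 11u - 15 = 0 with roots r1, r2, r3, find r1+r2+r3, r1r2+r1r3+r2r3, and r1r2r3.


Monic cubic u^3+bu^2+cu+d=0: sum=-b, pairwise sum=c, product=-d.
b=3, c=-11, d=-15
r1+r2+r3 = -3
r1r2+r1r3+r2r3 = -11
r1r2r3 = 15


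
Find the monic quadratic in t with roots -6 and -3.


p(t) = (t + 6)(t + 3)
Expand: t^2 + 9t + 18


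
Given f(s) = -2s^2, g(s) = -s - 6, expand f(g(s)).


Substitute g(s) into f:
f(g(s)) = -2*(-s - 6)^2
(-s - 6)^2 = s^2 + 12s + 36
Expand and combine: -2s^2 - 24s - 72


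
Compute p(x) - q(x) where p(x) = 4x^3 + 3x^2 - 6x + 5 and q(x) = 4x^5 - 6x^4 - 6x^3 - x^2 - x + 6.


Distribute the minus sign:
  (4x^3 + 3x^2 - 6x + 5)
- (4x^5 - 6x^4 - 6x^3 - x^2 - x + 6)
Negate second polynomial: -4x^5 + 6x^4 + 6x^3 + x^2 + x - 6
Add: -4x^5 + 6x^4 + 10x^3 + 4x^2 - 5x - 1


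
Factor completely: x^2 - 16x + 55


Roots satisfy r1 + r2 = -b/a = 16 and r1*r2 = c/a = 55.
So r1 = 5, r2 = 11.
x^2 - 16x + 55 = (x - r1)(x - r2) = (x - 5)(x - 11)


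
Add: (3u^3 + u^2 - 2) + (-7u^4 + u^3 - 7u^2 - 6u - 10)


Align terms by degree and add:
  3u^3 + u^2 - 2
  -7u^4 + u^3 - 7u^2 - 6u - 10
= -7u^4 + 4u^3 - 6u^2 - 6u - 12


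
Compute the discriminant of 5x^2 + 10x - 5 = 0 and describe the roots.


D = b^2 - 4ac = (10)^2 - 4(5)(-5) = 100 + 100 = 200
Since D > 0: two distinct irrational roots


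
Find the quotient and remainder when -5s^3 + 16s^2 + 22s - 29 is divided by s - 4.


(-5s^3 + 16s^2 + 22s - 29) / (s - 4)
Step 1: -5s^2 * (s - 4) = -5s^3 + 20s^2; subtract.
Step 2: -4s * (s - 4) = -4s^2 + 16s; subtract.
Step 3: 6 * (s - 4) = 6s - 24; subtract.
Quotient: -5s^2 - 4s + 6, Remainder: -5


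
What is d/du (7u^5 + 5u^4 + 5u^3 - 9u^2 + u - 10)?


Apply the power rule term by term:
  d/du(7u^5) = 35u^4
  d/du(5u^4) = 20u^3
  d/du(5u^3) = 15u^2
  d/du(-9u^2) = -18u
  d/du(u) = 1
  d/du(-10) = 0
p'(u) = 35u^4 + 20u^3 + 15u^2 - 18u + 1


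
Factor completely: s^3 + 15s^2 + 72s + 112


Try integer roots (divisors of 112). s=-4: p(-4)=0.
Divide out (s + 4): quotient is s^2 + 11s + 28.
Factor the quadratic: (s + 4)(s + 7)
Result: (s + 4)(s + 4)(s + 7)


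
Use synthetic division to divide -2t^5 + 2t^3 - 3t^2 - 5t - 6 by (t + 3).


Synthetic division with c = -3. Coefficients: -2, 0, 2, -3, -5, -6
Bring down -2.
  -2 * -3 = 6; 6 + 0 = 6
  6 * -3 = -18; -18 + 2 = -16
  -16 * -3 = 48; 48 - 3 = 45
  45 * -3 = -135; -135 - 5 = -140
  -140 * -3 = 420; 420 - 6 = 414
Quotient: -2t^4 + 6t^3 - 16t^2 + 45t - 140, Remainder: 414


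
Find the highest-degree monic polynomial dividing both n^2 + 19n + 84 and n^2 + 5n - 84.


Factor each:
  n^2 + 19n + 84 = (n + 12)(n + 7)
  n^2 + 5n - 84 = (n + 12)(n - 7)
Common monic factor: n + 12


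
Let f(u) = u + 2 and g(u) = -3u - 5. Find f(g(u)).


Substitute g(u) into f:
f(g(u)) = 1*(-3u - 5) + 2
Expand and combine: -3u - 3


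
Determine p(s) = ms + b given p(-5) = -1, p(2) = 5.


p(s) = ms + b. Using p(-5)=-1, p(2)=5:
m = (-1 - 5)/(-5 - 2) = -6/-7 = 6/7
b = -1 - m*(-5) = -1 + 30/7 = 23/7
p(s) = (6/7)s + (23/7)


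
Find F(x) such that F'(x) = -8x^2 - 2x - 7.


Reverse power rule on each term:
  ∫ -8x^2 dx = -(8/3)x^3
  ∫ -2x dx = -x^2
  ∫ -7 dx = -7x
F(x) = -(8/3)x^3 - x^2 - 7x + C


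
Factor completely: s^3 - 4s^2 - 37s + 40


Try integer roots (divisors of 40). s=8: p(8)=0.
Divide out (s - 8): quotient is s^2 + 4s - 5.
Factor the quadratic: (s + 5)(s - 1)
Result: (s - 8)(s + 5)(s - 1)


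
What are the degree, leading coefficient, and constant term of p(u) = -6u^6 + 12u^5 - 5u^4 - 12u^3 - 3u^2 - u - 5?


Highest power of u is 6, with coefficient -6. Constant term is -5.
Degree = 6, leading coefficient = -6, constant term = -5


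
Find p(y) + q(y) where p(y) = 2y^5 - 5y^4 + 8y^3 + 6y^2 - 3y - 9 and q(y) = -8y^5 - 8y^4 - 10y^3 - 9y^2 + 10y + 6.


Align terms by degree and add:
  2y^5 - 5y^4 + 8y^3 + 6y^2 - 3y - 9
  -8y^5 - 8y^4 - 10y^3 - 9y^2 + 10y + 6
= -6y^5 - 13y^4 - 2y^3 - 3y^2 + 7y - 3


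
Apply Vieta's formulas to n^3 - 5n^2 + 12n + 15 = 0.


Monic cubic n^3+bn^2+cn+d=0: sum=-b, pairwise sum=c, product=-d.
b=-5, c=12, d=15
r1+r2+r3 = 5
r1r2+r1r3+r2r3 = 12
r1r2r3 = -15


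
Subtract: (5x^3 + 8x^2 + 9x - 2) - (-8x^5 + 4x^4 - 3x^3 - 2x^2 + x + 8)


Distribute the minus sign:
  (5x^3 + 8x^2 + 9x - 2)
- (-8x^5 + 4x^4 - 3x^3 - 2x^2 + x + 8)
Negate second polynomial: 8x^5 - 4x^4 + 3x^3 + 2x^2 - x - 8
Add: 8x^5 - 4x^4 + 8x^3 + 10x^2 + 8x - 10


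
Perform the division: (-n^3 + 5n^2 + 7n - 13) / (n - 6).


(-n^3 + 5n^2 + 7n - 13) / (n - 6)
Step 1: -n^2 * (n - 6) = -n^3 + 6n^2; subtract.
Step 2: -n * (n - 6) = -n^2 + 6n; subtract.
Step 3: 1 * (n - 6) = n - 6; subtract.
Quotient: -n^2 - n + 1, Remainder: -7


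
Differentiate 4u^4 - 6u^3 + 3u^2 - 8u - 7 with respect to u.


Apply the power rule term by term:
  d/du(4u^4) = 16u^3
  d/du(-6u^3) = -18u^2
  d/du(3u^2) = 6u
  d/du(-8u) = -8
  d/du(-7) = 0
p'(u) = 16u^3 - 18u^2 + 6u - 8


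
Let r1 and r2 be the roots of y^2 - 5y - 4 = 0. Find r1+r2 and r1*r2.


For ay^2+by+c=0: sum = -b/a, product = c/a.
a=1, b=-5, c=-4
Sum = -(-5)/1 = 5
Product = (-4)/1 = -4


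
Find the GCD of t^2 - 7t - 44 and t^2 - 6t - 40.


Factor each:
  t^2 - 7t - 44 = (t + 4)(t - 11)
  t^2 - 6t - 40 = (t + 4)(t - 10)
Common monic factor: t + 4


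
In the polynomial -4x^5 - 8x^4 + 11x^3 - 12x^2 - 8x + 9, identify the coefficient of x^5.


Read off the coefficient of x^5: -4


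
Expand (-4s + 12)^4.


Expand (-4s + 12)^4 by repeated multiplication:
  (-4s + 12)^2 = 16s^2 - 96s + 144
  (-4s + 12)^3 = -64s^3 + 576s^2 - 1728s + 1728
= 256s^4 - 3072s^3 + 13824s^2 - 27648s + 20736


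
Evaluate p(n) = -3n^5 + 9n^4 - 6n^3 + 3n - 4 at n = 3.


Using direct substitution:
  -3 * (3)^5 = -729
  9 * (3)^4 = 729
  -6 * (3)^3 = -162
  0 * (3)^2 = 0
  3 * (3)^1 = 9
  constant: -4
Sum = -729 + 729 - 162 + 0 + 9 - 4 = -157


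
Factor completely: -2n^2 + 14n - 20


Roots satisfy r1 + r2 = -b/a = 7 and r1*r2 = c/a = 10.
So r1 = 2, r2 = 5.
-2n^2 + 14n - 20 = -2(n - r1)(n - r2) = -2(n - 2)(n - 5)


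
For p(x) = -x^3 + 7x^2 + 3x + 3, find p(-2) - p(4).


p(-2) = 33
p(4) = 63
p(-2) - p(4) = 33 - 63 = -30


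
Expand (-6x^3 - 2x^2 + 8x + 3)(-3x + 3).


Distribute each term of the first polynomial:
  (-6x^3)(-3x + 3) = 18x^4 - 18x^3
  (-2x^2)(-3x + 3) = 6x^3 - 6x^2
  (8x)(-3x + 3) = -24x^2 + 24x
  (3)(-3x + 3) = -9x + 9
Sum: 18x^4 - 12x^3 - 30x^2 + 15x + 9


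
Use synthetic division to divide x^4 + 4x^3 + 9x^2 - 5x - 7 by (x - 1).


Synthetic division with c = 1. Coefficients: 1, 4, 9, -5, -7
Bring down 1.
  1 * 1 = 1; 1 + 4 = 5
  5 * 1 = 5; 5 + 9 = 14
  14 * 1 = 14; 14 - 5 = 9
  9 * 1 = 9; 9 - 7 = 2
Quotient: x^3 + 5x^2 + 14x + 9, Remainder: 2


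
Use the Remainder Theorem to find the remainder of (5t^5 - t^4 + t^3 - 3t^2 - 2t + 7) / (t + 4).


By the Remainder Theorem, the remainder equals p(-4):
  5*(-4)^5 = -5120
  -1*(-4)^4 = -256
  1*(-4)^3 = -64
  -3*(-4)^2 = -48
  -2*(-4)^1 = 8
  constant: 7
Sum: -5120 - 256 - 64 - 48 + 8 + 7 = -5473


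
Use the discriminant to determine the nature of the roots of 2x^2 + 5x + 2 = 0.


D = b^2 - 4ac = (5)^2 - 4(2)(2) = 25 - 16 = 9
Since D > 0: two distinct rational roots


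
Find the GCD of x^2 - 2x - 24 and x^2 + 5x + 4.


Factor each:
  x^2 - 2x - 24 = (x + 4)(x - 6)
  x^2 + 5x + 4 = (x + 4)(x + 1)
Common monic factor: x + 4


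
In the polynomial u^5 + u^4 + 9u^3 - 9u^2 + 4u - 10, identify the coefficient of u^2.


Read off the coefficient of u^2: -9


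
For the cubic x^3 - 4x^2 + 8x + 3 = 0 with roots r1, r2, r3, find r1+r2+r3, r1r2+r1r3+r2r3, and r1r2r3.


Monic cubic x^3+bx^2+cx+d=0: sum=-b, pairwise sum=c, product=-d.
b=-4, c=8, d=3
r1+r2+r3 = 4
r1r2+r1r3+r2r3 = 8
r1r2r3 = -3


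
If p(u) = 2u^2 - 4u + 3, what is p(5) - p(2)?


p(5) = 33
p(2) = 3
p(5) - p(2) = 33 - 3 = 30


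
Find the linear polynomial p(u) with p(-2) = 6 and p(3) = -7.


p(u) = mu + b. Using p(-2)=6, p(3)=-7:
m = (6 + 7)/(-2 - 3) = 13/-5 = -13/5
b = 6 - m*(-2) = 6 - 26/5 = 4/5
p(u) = -(13/5)u + (4/5)


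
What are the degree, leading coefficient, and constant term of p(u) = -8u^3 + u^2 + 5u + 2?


Highest power of u is 3, with coefficient -8. Constant term is 2.
Degree = 3, leading coefficient = -8, constant term = 2


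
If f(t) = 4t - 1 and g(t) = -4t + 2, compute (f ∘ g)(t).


Substitute g(t) into f:
f(g(t)) = 4*(-4t + 2) + (-1)
Expand and combine: -16t + 7


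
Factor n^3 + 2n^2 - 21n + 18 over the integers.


Try integer roots (divisors of 18). n=-6: p(-6)=0.
Divide out (n + 6): quotient is n^2 - 4n + 3.
Factor the quadratic: (n - 1)(n - 3)
Result: (n + 6)(n - 1)(n - 3)


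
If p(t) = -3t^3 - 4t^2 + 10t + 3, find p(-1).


Using direct substitution:
  -3 * (-1)^3 = 3
  -4 * (-1)^2 = -4
  10 * (-1)^1 = -10
  constant: 3
Sum = 3 - 4 - 10 + 3 = -8


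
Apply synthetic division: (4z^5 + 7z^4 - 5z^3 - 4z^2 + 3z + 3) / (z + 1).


Synthetic division with c = -1. Coefficients: 4, 7, -5, -4, 3, 3
Bring down 4.
  4 * -1 = -4; -4 + 7 = 3
  3 * -1 = -3; -3 - 5 = -8
  -8 * -1 = 8; 8 - 4 = 4
  4 * -1 = -4; -4 + 3 = -1
  -1 * -1 = 1; 1 + 3 = 4
Quotient: 4z^4 + 3z^3 - 8z^2 + 4z - 1, Remainder: 4


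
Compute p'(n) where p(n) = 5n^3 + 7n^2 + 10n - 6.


Apply the power rule term by term:
  d/dn(5n^3) = 15n^2
  d/dn(7n^2) = 14n
  d/dn(10n) = 10
  d/dn(-6) = 0
p'(n) = 15n^2 + 14n + 10


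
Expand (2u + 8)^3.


Expand (2u + 8)^3 by repeated multiplication:
  (2u + 8)^2 = 4u^2 + 32u + 64
= 8u^3 + 96u^2 + 384u + 512


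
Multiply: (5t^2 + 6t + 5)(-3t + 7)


Distribute each term of the first polynomial:
  (5t^2)(-3t + 7) = -15t^3 + 35t^2
  (6t)(-3t + 7) = -18t^2 + 42t
  (5)(-3t + 7) = -15t + 35
Sum: -15t^3 + 17t^2 + 27t + 35


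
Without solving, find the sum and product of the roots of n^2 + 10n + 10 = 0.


For an^2+bn+c=0: sum = -b/a, product = c/a.
a=1, b=10, c=10
Sum = -(10)/1 = -10
Product = (10)/1 = 10


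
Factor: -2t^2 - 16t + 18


Roots satisfy r1 + r2 = -b/a = -8 and r1*r2 = c/a = -9.
So r1 = -9, r2 = 1.
-2t^2 - 16t + 18 = -2(t - r1)(t - r2) = -2(t + 9)(t - 1)


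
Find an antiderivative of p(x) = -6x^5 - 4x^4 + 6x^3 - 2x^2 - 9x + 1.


Reverse power rule on each term:
  ∫ -6x^5 dx = -x^6
  ∫ -4x^4 dx = -(4/5)x^5
  ∫ 6x^3 dx = (3/2)x^4
  ∫ -2x^2 dx = -(2/3)x^3
  ∫ -9x dx = -(9/2)x^2
  ∫ 1 dx = x
F(x) = -x^6 - (4/5)x^5 + (3/2)x^4 - (2/3)x^3 - (9/2)x^2 + x + C


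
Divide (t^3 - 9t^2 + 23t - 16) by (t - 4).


(t^3 - 9t^2 + 23t - 16) / (t - 4)
Step 1: t^2 * (t - 4) = t^3 - 4t^2; subtract.
Step 2: -5t * (t - 4) = -5t^2 + 20t; subtract.
Step 3: 3 * (t - 4) = 3t - 12; subtract.
Quotient: t^2 - 5t + 3, Remainder: -4


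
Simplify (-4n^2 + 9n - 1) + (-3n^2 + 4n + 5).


Align terms by degree and add:
  -4n^2 + 9n - 1
  -3n^2 + 4n + 5
= -7n^2 + 13n + 4


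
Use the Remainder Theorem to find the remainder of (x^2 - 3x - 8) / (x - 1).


By the Remainder Theorem, the remainder equals p(1):
  1*(1)^2 = 1
  -3*(1)^1 = -3
  constant: -8
Sum: 1 - 3 - 8 = -10


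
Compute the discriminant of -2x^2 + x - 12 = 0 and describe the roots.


D = b^2 - 4ac = (1)^2 - 4(-2)(-12) = 1 - 96 = -95
Since D < 0: two complex conjugate roots (no real roots)


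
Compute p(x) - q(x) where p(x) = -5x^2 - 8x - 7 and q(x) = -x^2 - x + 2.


Distribute the minus sign:
  (-5x^2 - 8x - 7)
- (-x^2 - x + 2)
Negate second polynomial: x^2 + x - 2
Add: -4x^2 - 7x - 9


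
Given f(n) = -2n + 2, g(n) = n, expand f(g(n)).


Substitute g(n) into f:
f(g(n)) = -2*(n) + 2
Expand and combine: -2n + 2


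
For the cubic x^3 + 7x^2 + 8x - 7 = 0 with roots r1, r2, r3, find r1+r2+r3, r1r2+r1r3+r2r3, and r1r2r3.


Monic cubic x^3+bx^2+cx+d=0: sum=-b, pairwise sum=c, product=-d.
b=7, c=8, d=-7
r1+r2+r3 = -7
r1r2+r1r3+r2r3 = 8
r1r2r3 = 7


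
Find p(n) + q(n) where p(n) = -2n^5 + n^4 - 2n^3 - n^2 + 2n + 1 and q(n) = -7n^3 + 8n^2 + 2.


Align terms by degree and add:
  -2n^5 + n^4 - 2n^3 - n^2 + 2n + 1
  -7n^3 + 8n^2 + 2
= -2n^5 + n^4 - 9n^3 + 7n^2 + 2n + 3


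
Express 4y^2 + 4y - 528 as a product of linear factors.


Roots satisfy r1 + r2 = -b/a = -1 and r1*r2 = c/a = -132.
So r1 = 11, r2 = -12.
4y^2 + 4y - 528 = 4(y - r1)(y - r2) = 4(y - 11)(y + 12)


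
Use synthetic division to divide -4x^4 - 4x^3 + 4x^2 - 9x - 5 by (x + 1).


Synthetic division with c = -1. Coefficients: -4, -4, 4, -9, -5
Bring down -4.
  -4 * -1 = 4; 4 - 4 = 0
  0 * -1 = 0; 0 + 4 = 4
  4 * -1 = -4; -4 - 9 = -13
  -13 * -1 = 13; 13 - 5 = 8
Quotient: -4x^3 + 4x - 13, Remainder: 8


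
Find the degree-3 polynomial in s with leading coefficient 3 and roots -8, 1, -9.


p(s) = 3(s + 8)(s - 1)(s + 9)
Expand: 3s^3 + 48s^2 + 165s - 216


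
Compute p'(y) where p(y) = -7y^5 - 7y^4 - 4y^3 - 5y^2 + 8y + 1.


Apply the power rule term by term:
  d/dy(-7y^5) = -35y^4
  d/dy(-7y^4) = -28y^3
  d/dy(-4y^3) = -12y^2
  d/dy(-5y^2) = -10y
  d/dy(8y) = 8
  d/dy(1) = 0
p'(y) = -35y^4 - 28y^3 - 12y^2 - 10y + 8


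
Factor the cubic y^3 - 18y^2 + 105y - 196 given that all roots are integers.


Try integer roots (divisors of -196). y=7: p(7)=0.
Divide out (y - 7): quotient is y^2 - 11y + 28.
Factor the quadratic: (y - 7)(y - 4)
Result: (y - 7)(y - 7)(y - 4)


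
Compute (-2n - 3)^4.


Expand (-2n - 3)^4 by repeated multiplication:
  (-2n - 3)^2 = 4n^2 + 12n + 9
  (-2n - 3)^3 = -8n^3 - 36n^2 - 54n - 27
= 16n^4 + 96n^3 + 216n^2 + 216n + 81


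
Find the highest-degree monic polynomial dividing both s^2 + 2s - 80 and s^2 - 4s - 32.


Factor each:
  s^2 + 2s - 80 = (s - 8)(s + 10)
  s^2 - 4s - 32 = (s - 8)(s + 4)
Common monic factor: s - 8


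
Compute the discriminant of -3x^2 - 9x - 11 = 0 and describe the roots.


D = b^2 - 4ac = (-9)^2 - 4(-3)(-11) = 81 - 132 = -51
Since D < 0: two complex conjugate roots (no real roots)


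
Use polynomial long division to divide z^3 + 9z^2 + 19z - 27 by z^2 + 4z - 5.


(z^3 + 9z^2 + 19z - 27) / (z^2 + 4z - 5)
Step 1: z * (z^2 + 4z - 5) = z^3 + 4z^2 - 5z; subtract.
Step 2: 5 * (z^2 + 4z - 5) = 5z^2 + 20z - 25; subtract.
Quotient: z + 5, Remainder: 4z - 2


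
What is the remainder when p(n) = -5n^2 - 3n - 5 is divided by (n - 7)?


By the Remainder Theorem, the remainder equals p(7):
  -5*(7)^2 = -245
  -3*(7)^1 = -21
  constant: -5
Sum: -245 - 21 - 5 = -271


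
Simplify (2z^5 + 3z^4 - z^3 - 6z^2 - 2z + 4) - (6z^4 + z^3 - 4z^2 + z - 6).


Distribute the minus sign:
  (2z^5 + 3z^4 - z^3 - 6z^2 - 2z + 4)
- (6z^4 + z^3 - 4z^2 + z - 6)
Negate second polynomial: -6z^4 - z^3 + 4z^2 - z + 6
Add: 2z^5 - 3z^4 - 2z^3 - 2z^2 - 3z + 10


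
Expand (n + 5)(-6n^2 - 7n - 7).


Distribute each term of the first polynomial:
  (n)(-6n^2 - 7n - 7) = -6n^3 - 7n^2 - 7n
  (5)(-6n^2 - 7n - 7) = -30n^2 - 35n - 35
Sum: -6n^3 - 37n^2 - 42n - 35


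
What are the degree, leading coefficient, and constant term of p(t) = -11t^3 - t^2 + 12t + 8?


Highest power of t is 3, with coefficient -11. Constant term is 8.
Degree = 3, leading coefficient = -11, constant term = 8


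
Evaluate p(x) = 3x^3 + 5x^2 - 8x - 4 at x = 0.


Using direct substitution:
  3 * (0)^3 = 0
  5 * (0)^2 = 0
  -8 * (0)^1 = 0
  constant: -4
Sum = 0 + 0 + 0 - 4 = -4


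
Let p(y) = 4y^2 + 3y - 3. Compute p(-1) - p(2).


p(-1) = -2
p(2) = 19
p(-1) - p(2) = -2 - 19 = -21


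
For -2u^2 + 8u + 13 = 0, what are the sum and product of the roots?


For au^2+bu+c=0: sum = -b/a, product = c/a.
a=-2, b=8, c=13
Sum = -(8)/-2 = 4
Product = (13)/-2 = -13/2


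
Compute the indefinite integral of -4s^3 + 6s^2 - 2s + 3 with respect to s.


Reverse power rule on each term:
  ∫ -4s^3 ds = -s^4
  ∫ 6s^2 ds = 2s^3
  ∫ -2s ds = -s^2
  ∫ 3 ds = 3s
F(s) = -s^4 + 2s^3 - s^2 + 3s + C


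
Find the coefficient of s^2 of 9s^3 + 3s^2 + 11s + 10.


Read off the coefficient of s^2: 3


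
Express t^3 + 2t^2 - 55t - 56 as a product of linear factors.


Try integer roots (divisors of -56). t=-1: p(-1)=0.
Divide out (t + 1): quotient is t^2 + t - 56.
Factor the quadratic: (t - 7)(t + 8)
Result: (t + 1)(t - 7)(t + 8)


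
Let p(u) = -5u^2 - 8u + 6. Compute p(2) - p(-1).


p(2) = -30
p(-1) = 9
p(2) - p(-1) = -30 - 9 = -39


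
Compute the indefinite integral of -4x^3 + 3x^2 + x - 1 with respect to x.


Reverse power rule on each term:
  ∫ -4x^3 dx = -x^4
  ∫ 3x^2 dx = x^3
  ∫ x dx = (1/2)x^2
  ∫ -1 dx = -x
F(x) = -x^4 + x^3 + (1/2)x^2 - x + C


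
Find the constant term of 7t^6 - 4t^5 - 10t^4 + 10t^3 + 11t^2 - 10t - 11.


Read off the constant term: -11


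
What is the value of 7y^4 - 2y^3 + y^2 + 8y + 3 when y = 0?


Using direct substitution:
  7 * (0)^4 = 0
  -2 * (0)^3 = 0
  1 * (0)^2 = 0
  8 * (0)^1 = 0
  constant: 3
Sum = 0 + 0 + 0 + 0 + 3 = 3


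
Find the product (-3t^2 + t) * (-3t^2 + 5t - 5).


Distribute each term of the first polynomial:
  (-3t^2)(-3t^2 + 5t - 5) = 9t^4 - 15t^3 + 15t^2
  (t)(-3t^2 + 5t - 5) = -3t^3 + 5t^2 - 5t
Sum: 9t^4 - 18t^3 + 20t^2 - 5t


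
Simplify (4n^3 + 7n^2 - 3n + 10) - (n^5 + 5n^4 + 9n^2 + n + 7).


Distribute the minus sign:
  (4n^3 + 7n^2 - 3n + 10)
- (n^5 + 5n^4 + 9n^2 + n + 7)
Negate second polynomial: -n^5 - 5n^4 - 9n^2 - n - 7
Add: -n^5 - 5n^4 + 4n^3 - 2n^2 - 4n + 3


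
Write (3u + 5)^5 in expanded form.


Expand (3u + 5)^5 by repeated multiplication:
  (3u + 5)^2 = 9u^2 + 30u + 25
  (3u + 5)^3 = 27u^3 + 135u^2 + 225u + 125
  (3u + 5)^4 = 81u^4 + 540u^3 + 1350u^2 + 1500u + 625
= 243u^5 + 2025u^4 + 6750u^3 + 11250u^2 + 9375u + 3125


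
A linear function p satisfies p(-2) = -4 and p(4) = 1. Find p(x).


p(x) = mx + b. Using p(-2)=-4, p(4)=1:
m = (-4 - 1)/(-2 - 4) = -5/-6 = 5/6
b = -4 - m*(-2) = -4 + 5/3 = -7/3
p(x) = (5/6)x - (7/3)


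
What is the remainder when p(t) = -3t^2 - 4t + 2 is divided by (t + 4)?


By the Remainder Theorem, the remainder equals p(-4):
  -3*(-4)^2 = -48
  -4*(-4)^1 = 16
  constant: 2
Sum: -48 + 16 + 2 = -30


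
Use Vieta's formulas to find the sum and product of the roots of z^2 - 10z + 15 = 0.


For az^2+bz+c=0: sum = -b/a, product = c/a.
a=1, b=-10, c=15
Sum = -(-10)/1 = 10
Product = (15)/1 = 15


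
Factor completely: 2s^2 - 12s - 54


Roots satisfy r1 + r2 = -b/a = 6 and r1*r2 = c/a = -27.
So r1 = 9, r2 = -3.
2s^2 - 12s - 54 = 2(s - r1)(s - r2) = 2(s - 9)(s + 3)


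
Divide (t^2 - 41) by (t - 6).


(t^2 - 41) / (t - 6)
Step 1: t * (t - 6) = t^2 - 6t; subtract.
Step 2: 6 * (t - 6) = 6t - 36; subtract.
Quotient: t + 6, Remainder: -5


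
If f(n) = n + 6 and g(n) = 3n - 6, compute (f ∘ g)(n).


Substitute g(n) into f:
f(g(n)) = 1*(3n - 6) + 6
Expand and combine: 3n


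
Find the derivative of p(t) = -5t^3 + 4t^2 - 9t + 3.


Apply the power rule term by term:
  d/dt(-5t^3) = -15t^2
  d/dt(4t^2) = 8t
  d/dt(-9t) = -9
  d/dt(3) = 0
p'(t) = -15t^2 + 8t - 9


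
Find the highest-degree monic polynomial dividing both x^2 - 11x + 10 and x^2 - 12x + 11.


Factor each:
  x^2 - 11x + 10 = (x - 1)(x - 10)
  x^2 - 12x + 11 = (x - 1)(x - 11)
Common monic factor: x - 1


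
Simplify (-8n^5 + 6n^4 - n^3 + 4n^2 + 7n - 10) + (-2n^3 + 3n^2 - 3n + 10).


Align terms by degree and add:
  -8n^5 + 6n^4 - n^3 + 4n^2 + 7n - 10
  -2n^3 + 3n^2 - 3n + 10
= -8n^5 + 6n^4 - 3n^3 + 7n^2 + 4n


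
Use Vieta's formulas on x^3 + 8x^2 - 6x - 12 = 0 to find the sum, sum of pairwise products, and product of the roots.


Monic cubic x^3+bx^2+cx+d=0: sum=-b, pairwise sum=c, product=-d.
b=8, c=-6, d=-12
r1+r2+r3 = -8
r1r2+r1r3+r2r3 = -6
r1r2r3 = 12


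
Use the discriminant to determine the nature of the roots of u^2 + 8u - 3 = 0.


D = b^2 - 4ac = (8)^2 - 4(1)(-3) = 64 + 12 = 76
Since D > 0: two distinct irrational roots


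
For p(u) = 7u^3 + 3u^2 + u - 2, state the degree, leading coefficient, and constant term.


Highest power of u is 3, with coefficient 7. Constant term is -2.
Degree = 3, leading coefficient = 7, constant term = -2


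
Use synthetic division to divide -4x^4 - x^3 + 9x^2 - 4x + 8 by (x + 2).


Synthetic division with c = -2. Coefficients: -4, -1, 9, -4, 8
Bring down -4.
  -4 * -2 = 8; 8 - 1 = 7
  7 * -2 = -14; -14 + 9 = -5
  -5 * -2 = 10; 10 - 4 = 6
  6 * -2 = -12; -12 + 8 = -4
Quotient: -4x^3 + 7x^2 - 5x + 6, Remainder: -4


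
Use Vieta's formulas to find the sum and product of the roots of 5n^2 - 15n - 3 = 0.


For an^2+bn+c=0: sum = -b/a, product = c/a.
a=5, b=-15, c=-3
Sum = -(-15)/5 = 3
Product = (-3)/5 = -3/5


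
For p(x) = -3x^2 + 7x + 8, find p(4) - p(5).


p(4) = -12
p(5) = -32
p(4) - p(5) = -12 + 32 = 20


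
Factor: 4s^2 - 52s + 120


Roots satisfy r1 + r2 = -b/a = 13 and r1*r2 = c/a = 30.
So r1 = 3, r2 = 10.
4s^2 - 52s + 120 = 4(s - r1)(s - r2) = 4(s - 3)(s - 10)


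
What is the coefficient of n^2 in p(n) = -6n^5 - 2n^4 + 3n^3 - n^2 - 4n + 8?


Read off the coefficient of n^2: -1


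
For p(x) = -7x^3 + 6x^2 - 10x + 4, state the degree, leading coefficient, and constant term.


Highest power of x is 3, with coefficient -7. Constant term is 4.
Degree = 3, leading coefficient = -7, constant term = 4


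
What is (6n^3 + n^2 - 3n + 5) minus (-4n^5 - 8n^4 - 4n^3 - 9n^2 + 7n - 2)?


Distribute the minus sign:
  (6n^3 + n^2 - 3n + 5)
- (-4n^5 - 8n^4 - 4n^3 - 9n^2 + 7n - 2)
Negate second polynomial: 4n^5 + 8n^4 + 4n^3 + 9n^2 - 7n + 2
Add: 4n^5 + 8n^4 + 10n^3 + 10n^2 - 10n + 7


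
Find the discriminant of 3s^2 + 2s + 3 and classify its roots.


D = b^2 - 4ac = (2)^2 - 4(3)(3) = 4 - 36 = -32
Since D < 0: two complex conjugate roots (no real roots)


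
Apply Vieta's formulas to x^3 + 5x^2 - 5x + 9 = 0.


Monic cubic x^3+bx^2+cx+d=0: sum=-b, pairwise sum=c, product=-d.
b=5, c=-5, d=9
r1+r2+r3 = -5
r1r2+r1r3+r2r3 = -5
r1r2r3 = -9


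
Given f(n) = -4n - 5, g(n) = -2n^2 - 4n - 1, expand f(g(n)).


Substitute g(n) into f:
f(g(n)) = -4*(-2n^2 - 4n - 1) + (-5)
Expand and combine: 8n^2 + 16n - 1


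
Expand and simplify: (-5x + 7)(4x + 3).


Distribute each term of the first polynomial:
  (-5x)(4x + 3) = -20x^2 - 15x
  (7)(4x + 3) = 28x + 21
Sum: -20x^2 + 13x + 21


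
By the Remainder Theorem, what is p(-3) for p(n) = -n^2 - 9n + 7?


By the Remainder Theorem, the remainder equals p(-3):
  -1*(-3)^2 = -9
  -9*(-3)^1 = 27
  constant: 7
Sum: -9 + 27 + 7 = 25


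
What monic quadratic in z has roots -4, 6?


p(z) = (z + 4)(z - 6)
Expand: z^2 - 2z - 24


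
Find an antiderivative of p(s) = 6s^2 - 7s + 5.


Reverse power rule on each term:
  ∫ 6s^2 ds = 2s^3
  ∫ -7s ds = -(7/2)s^2
  ∫ 5 ds = 5s
F(s) = 2s^3 - (7/2)s^2 + 5s + C


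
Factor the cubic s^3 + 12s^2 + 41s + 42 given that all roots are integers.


Try integer roots (divisors of 42). s=-2: p(-2)=0.
Divide out (s + 2): quotient is s^2 + 10s + 21.
Factor the quadratic: (s + 3)(s + 7)
Result: (s + 2)(s + 3)(s + 7)


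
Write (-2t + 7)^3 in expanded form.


Expand (-2t + 7)^3 by repeated multiplication:
  (-2t + 7)^2 = 4t^2 - 28t + 49
= -8t^3 + 84t^2 - 294t + 343


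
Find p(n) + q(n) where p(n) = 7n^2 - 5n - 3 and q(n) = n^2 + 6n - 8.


Align terms by degree and add:
  7n^2 - 5n - 3
+ n^2 + 6n - 8
= 8n^2 + n - 11


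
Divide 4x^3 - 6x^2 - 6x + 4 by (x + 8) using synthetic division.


Synthetic division with c = -8. Coefficients: 4, -6, -6, 4
Bring down 4.
  4 * -8 = -32; -32 - 6 = -38
  -38 * -8 = 304; 304 - 6 = 298
  298 * -8 = -2384; -2384 + 4 = -2380
Quotient: 4x^2 - 38x + 298, Remainder: -2380


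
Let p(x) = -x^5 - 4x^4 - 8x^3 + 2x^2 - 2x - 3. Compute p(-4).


Using direct substitution:
  -1 * (-4)^5 = 1024
  -4 * (-4)^4 = -1024
  -8 * (-4)^3 = 512
  2 * (-4)^2 = 32
  -2 * (-4)^1 = 8
  constant: -3
Sum = 1024 - 1024 + 512 + 32 + 8 - 3 = 549


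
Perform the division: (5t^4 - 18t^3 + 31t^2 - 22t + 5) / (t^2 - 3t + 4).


(5t^4 - 18t^3 + 31t^2 - 22t + 5) / (t^2 - 3t + 4)
Step 1: 5t^2 * (t^2 - 3t + 4) = 5t^4 - 15t^3 + 20t^2; subtract.
Step 2: -3t * (t^2 - 3t + 4) = -3t^3 + 9t^2 - 12t; subtract.
Step 3: 2 * (t^2 - 3t + 4) = 2t^2 - 6t + 8; subtract.
Quotient: 5t^2 - 3t + 2, Remainder: -4t - 3


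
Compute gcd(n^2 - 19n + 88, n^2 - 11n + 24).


Factor each:
  n^2 - 19n + 88 = (n - 8)(n - 11)
  n^2 - 11n + 24 = (n - 8)(n - 3)
Common monic factor: n - 8


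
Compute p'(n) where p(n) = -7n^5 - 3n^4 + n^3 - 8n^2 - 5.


Apply the power rule term by term:
  d/dn(-7n^5) = -35n^4
  d/dn(-3n^4) = -12n^3
  d/dn(n^3) = 3n^2
  d/dn(-8n^2) = -16n
  d/dn(-5) = 0
p'(n) = -35n^4 - 12n^3 + 3n^2 - 16n


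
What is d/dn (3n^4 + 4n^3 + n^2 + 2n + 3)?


Apply the power rule term by term:
  d/dn(3n^4) = 12n^3
  d/dn(4n^3) = 12n^2
  d/dn(n^2) = 2n
  d/dn(2n) = 2
  d/dn(3) = 0
p'(n) = 12n^3 + 12n^2 + 2n + 2


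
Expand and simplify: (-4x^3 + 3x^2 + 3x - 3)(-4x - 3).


Distribute each term of the first polynomial:
  (-4x^3)(-4x - 3) = 16x^4 + 12x^3
  (3x^2)(-4x - 3) = -12x^3 - 9x^2
  (3x)(-4x - 3) = -12x^2 - 9x
  (-3)(-4x - 3) = 12x + 9
Sum: 16x^4 - 21x^2 + 3x + 9


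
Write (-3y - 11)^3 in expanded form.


Expand (-3y - 11)^3 by repeated multiplication:
  (-3y - 11)^2 = 9y^2 + 66y + 121
= -27y^3 - 297y^2 - 1089y - 1331


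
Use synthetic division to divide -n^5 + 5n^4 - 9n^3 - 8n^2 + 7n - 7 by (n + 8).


Synthetic division with c = -8. Coefficients: -1, 5, -9, -8, 7, -7
Bring down -1.
  -1 * -8 = 8; 8 + 5 = 13
  13 * -8 = -104; -104 - 9 = -113
  -113 * -8 = 904; 904 - 8 = 896
  896 * -8 = -7168; -7168 + 7 = -7161
  -7161 * -8 = 57288; 57288 - 7 = 57281
Quotient: -n^4 + 13n^3 - 113n^2 + 896n - 7161, Remainder: 57281


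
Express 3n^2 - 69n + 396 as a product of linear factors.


Roots satisfy r1 + r2 = -b/a = 23 and r1*r2 = c/a = 132.
So r1 = 12, r2 = 11.
3n^2 - 69n + 396 = 3(n - r1)(n - r2) = 3(n - 12)(n - 11)


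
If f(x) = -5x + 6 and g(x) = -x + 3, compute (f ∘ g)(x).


Substitute g(x) into f:
f(g(x)) = -5*(-x + 3) + 6
Expand and combine: 5x - 9


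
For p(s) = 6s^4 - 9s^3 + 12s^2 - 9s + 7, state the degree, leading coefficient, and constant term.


Highest power of s is 4, with coefficient 6. Constant term is 7.
Degree = 4, leading coefficient = 6, constant term = 7


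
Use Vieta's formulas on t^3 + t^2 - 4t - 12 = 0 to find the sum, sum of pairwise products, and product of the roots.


Monic cubic t^3+bt^2+ct+d=0: sum=-b, pairwise sum=c, product=-d.
b=1, c=-4, d=-12
r1+r2+r3 = -1
r1r2+r1r3+r2r3 = -4
r1r2r3 = 12


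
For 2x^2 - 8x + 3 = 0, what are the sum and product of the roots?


For ax^2+bx+c=0: sum = -b/a, product = c/a.
a=2, b=-8, c=3
Sum = -(-8)/2 = 4
Product = (3)/2 = 3/2


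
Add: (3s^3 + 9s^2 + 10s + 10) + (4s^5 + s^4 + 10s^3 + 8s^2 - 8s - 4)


Align terms by degree and add:
  3s^3 + 9s^2 + 10s + 10
+ 4s^5 + s^4 + 10s^3 + 8s^2 - 8s - 4
= 4s^5 + s^4 + 13s^3 + 17s^2 + 2s + 6


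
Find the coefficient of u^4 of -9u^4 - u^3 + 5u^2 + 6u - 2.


Read off the coefficient of u^4: -9


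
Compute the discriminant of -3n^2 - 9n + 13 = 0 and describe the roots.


D = b^2 - 4ac = (-9)^2 - 4(-3)(13) = 81 + 156 = 237
Since D > 0: two distinct irrational roots


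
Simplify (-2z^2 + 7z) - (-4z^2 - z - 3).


Distribute the minus sign:
  (-2z^2 + 7z)
- (-4z^2 - z - 3)
Negate second polynomial: 4z^2 + z + 3
Add: 2z^2 + 8z + 3


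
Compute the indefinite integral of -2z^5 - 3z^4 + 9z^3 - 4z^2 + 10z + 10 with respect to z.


Reverse power rule on each term:
  ∫ -2z^5 dz = -(1/3)z^6
  ∫ -3z^4 dz = -(3/5)z^5
  ∫ 9z^3 dz = (9/4)z^4
  ∫ -4z^2 dz = -(4/3)z^3
  ∫ 10z dz = 5z^2
  ∫ 10 dz = 10z
F(z) = -(1/3)z^6 - (3/5)z^5 + (9/4)z^4 - (4/3)z^3 + 5z^2 + 10z + C


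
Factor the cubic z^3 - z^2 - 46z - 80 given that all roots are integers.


Try integer roots (divisors of -80). z=-2: p(-2)=0.
Divide out (z + 2): quotient is z^2 - 3z - 40.
Factor the quadratic: (z + 5)(z - 8)
Result: (z + 2)(z + 5)(z - 8)


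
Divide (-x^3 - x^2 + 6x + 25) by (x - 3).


(-x^3 - x^2 + 6x + 25) / (x - 3)
Step 1: -x^2 * (x - 3) = -x^3 + 3x^2; subtract.
Step 2: -4x * (x - 3) = -4x^2 + 12x; subtract.
Step 3: -6 * (x - 3) = -6x + 18; subtract.
Quotient: -x^2 - 4x - 6, Remainder: 7


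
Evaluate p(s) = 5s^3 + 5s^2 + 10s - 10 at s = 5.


Using direct substitution:
  5 * (5)^3 = 625
  5 * (5)^2 = 125
  10 * (5)^1 = 50
  constant: -10
Sum = 625 + 125 + 50 - 10 = 790


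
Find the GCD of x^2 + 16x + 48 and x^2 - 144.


Factor each:
  x^2 + 16x + 48 = (x + 12)(x + 4)
  x^2 - 144 = (x + 12)(x - 12)
Common monic factor: x + 12


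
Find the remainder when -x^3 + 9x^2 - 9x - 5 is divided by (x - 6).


By the Remainder Theorem, the remainder equals p(6):
  -1*(6)^3 = -216
  9*(6)^2 = 324
  -9*(6)^1 = -54
  constant: -5
Sum: -216 + 324 - 54 - 5 = 49


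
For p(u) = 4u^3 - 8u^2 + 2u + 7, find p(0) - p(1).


p(0) = 7
p(1) = 5
p(0) - p(1) = 7 - 5 = 2


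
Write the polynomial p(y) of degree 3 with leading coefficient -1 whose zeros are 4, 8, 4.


p(y) = -(y - 4)(y - 8)(y - 4)
Expand: -y^3 + 16y^2 - 80y + 128


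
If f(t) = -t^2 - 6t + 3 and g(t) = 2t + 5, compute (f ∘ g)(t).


Substitute g(t) into f:
f(g(t)) = -1*(2t + 5)^2 + (-6)*(2t + 5) + 3
(2t + 5)^2 = 4t^2 + 20t + 25
Expand and combine: -4t^2 - 32t - 52


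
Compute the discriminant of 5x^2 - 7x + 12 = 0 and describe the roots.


D = b^2 - 4ac = (-7)^2 - 4(5)(12) = 49 - 240 = -191
Since D < 0: two complex conjugate roots (no real roots)


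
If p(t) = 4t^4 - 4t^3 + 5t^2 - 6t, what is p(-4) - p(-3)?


p(-4) = 1384
p(-3) = 495
p(-4) - p(-3) = 1384 - 495 = 889


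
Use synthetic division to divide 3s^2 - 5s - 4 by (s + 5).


Synthetic division with c = -5. Coefficients: 3, -5, -4
Bring down 3.
  3 * -5 = -15; -15 - 5 = -20
  -20 * -5 = 100; 100 - 4 = 96
Quotient: 3s - 20, Remainder: 96


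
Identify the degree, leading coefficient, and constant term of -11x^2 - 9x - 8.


Highest power of x is 2, with coefficient -11. Constant term is -8.
Degree = 2, leading coefficient = -11, constant term = -8


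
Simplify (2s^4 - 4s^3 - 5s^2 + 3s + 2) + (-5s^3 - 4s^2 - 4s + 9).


Align terms by degree and add:
  2s^4 - 4s^3 - 5s^2 + 3s + 2
  -5s^3 - 4s^2 - 4s + 9
= 2s^4 - 9s^3 - 9s^2 - s + 11


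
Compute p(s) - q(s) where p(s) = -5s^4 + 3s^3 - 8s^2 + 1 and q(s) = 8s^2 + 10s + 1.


Distribute the minus sign:
  (-5s^4 + 3s^3 - 8s^2 + 1)
- (8s^2 + 10s + 1)
Negate second polynomial: -8s^2 - 10s - 1
Add: -5s^4 + 3s^3 - 16s^2 - 10s


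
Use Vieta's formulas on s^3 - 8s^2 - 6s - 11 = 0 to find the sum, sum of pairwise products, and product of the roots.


Monic cubic s^3+bs^2+cs+d=0: sum=-b, pairwise sum=c, product=-d.
b=-8, c=-6, d=-11
r1+r2+r3 = 8
r1r2+r1r3+r2r3 = -6
r1r2r3 = 11


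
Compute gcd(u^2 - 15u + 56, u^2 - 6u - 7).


Factor each:
  u^2 - 15u + 56 = (u - 7)(u - 8)
  u^2 - 6u - 7 = (u - 7)(u + 1)
Common monic factor: u - 7


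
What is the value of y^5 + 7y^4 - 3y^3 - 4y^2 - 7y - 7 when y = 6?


Using direct substitution:
  1 * (6)^5 = 7776
  7 * (6)^4 = 9072
  -3 * (6)^3 = -648
  -4 * (6)^2 = -144
  -7 * (6)^1 = -42
  constant: -7
Sum = 7776 + 9072 - 648 - 144 - 42 - 7 = 16007


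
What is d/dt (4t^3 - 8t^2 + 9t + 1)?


Apply the power rule term by term:
  d/dt(4t^3) = 12t^2
  d/dt(-8t^2) = -16t
  d/dt(9t) = 9
  d/dt(1) = 0
p'(t) = 12t^2 - 16t + 9


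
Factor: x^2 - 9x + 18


Roots satisfy r1 + r2 = -b/a = 9 and r1*r2 = c/a = 18.
So r1 = 3, r2 = 6.
x^2 - 9x + 18 = (x - r1)(x - r2) = (x - 3)(x - 6)


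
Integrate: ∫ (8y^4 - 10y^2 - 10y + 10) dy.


Reverse power rule on each term:
  ∫ 8y^4 dy = (8/5)y^5
  ∫ -10y^2 dy = -(10/3)y^3
  ∫ -10y dy = -5y^2
  ∫ 10 dy = 10y
F(y) = (8/5)y^5 - (10/3)y^3 - 5y^2 + 10y + C


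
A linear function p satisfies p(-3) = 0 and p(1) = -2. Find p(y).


p(y) = my + b. Using p(-3)=0, p(1)=-2:
m = (0 + 2)/(-3 - 1) = 2/-4 = -1/2
b = 0 - m*(-3) = 0 - 3/2 = -3/2
p(y) = -(1/2)y - (3/2)


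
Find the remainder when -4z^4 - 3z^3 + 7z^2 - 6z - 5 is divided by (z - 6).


By the Remainder Theorem, the remainder equals p(6):
  -4*(6)^4 = -5184
  -3*(6)^3 = -648
  7*(6)^2 = 252
  -6*(6)^1 = -36
  constant: -5
Sum: -5184 - 648 + 252 - 36 - 5 = -5621


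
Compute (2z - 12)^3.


Expand (2z - 12)^3 by repeated multiplication:
  (2z - 12)^2 = 4z^2 - 48z + 144
= 8z^3 - 144z^2 + 864z - 1728


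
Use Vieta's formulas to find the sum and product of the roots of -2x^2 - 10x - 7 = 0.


For ax^2+bx+c=0: sum = -b/a, product = c/a.
a=-2, b=-10, c=-7
Sum = -(-10)/-2 = -5
Product = (-7)/-2 = 7/2


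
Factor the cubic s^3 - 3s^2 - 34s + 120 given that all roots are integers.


Try integer roots (divisors of 120). s=4: p(4)=0.
Divide out (s - 4): quotient is s^2 + s - 30.
Factor the quadratic: (s - 5)(s + 6)
Result: (s - 4)(s - 5)(s + 6)


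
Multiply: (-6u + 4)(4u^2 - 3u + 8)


Distribute each term of the first polynomial:
  (-6u)(4u^2 - 3u + 8) = -24u^3 + 18u^2 - 48u
  (4)(4u^2 - 3u + 8) = 16u^2 - 12u + 32
Sum: -24u^3 + 34u^2 - 60u + 32


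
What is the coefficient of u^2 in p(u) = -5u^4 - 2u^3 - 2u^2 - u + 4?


Read off the coefficient of u^2: -2


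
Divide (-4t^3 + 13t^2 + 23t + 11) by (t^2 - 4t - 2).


(-4t^3 + 13t^2 + 23t + 11) / (t^2 - 4t - 2)
Step 1: -4t * (t^2 - 4t - 2) = -4t^3 + 16t^2 + 8t; subtract.
Step 2: -3 * (t^2 - 4t - 2) = -3t^2 + 12t + 6; subtract.
Quotient: -4t - 3, Remainder: 3t + 5


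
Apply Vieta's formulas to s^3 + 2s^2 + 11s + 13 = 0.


Monic cubic s^3+bs^2+cs+d=0: sum=-b, pairwise sum=c, product=-d.
b=2, c=11, d=13
r1+r2+r3 = -2
r1r2+r1r3+r2r3 = 11
r1r2r3 = -13


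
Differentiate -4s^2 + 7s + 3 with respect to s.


Apply the power rule term by term:
  d/ds(-4s^2) = -8s
  d/ds(7s) = 7
  d/ds(3) = 0
p'(s) = -8s + 7


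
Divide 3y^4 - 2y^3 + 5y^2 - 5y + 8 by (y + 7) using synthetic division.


Synthetic division with c = -7. Coefficients: 3, -2, 5, -5, 8
Bring down 3.
  3 * -7 = -21; -21 - 2 = -23
  -23 * -7 = 161; 161 + 5 = 166
  166 * -7 = -1162; -1162 - 5 = -1167
  -1167 * -7 = 8169; 8169 + 8 = 8177
Quotient: 3y^3 - 23y^2 + 166y - 1167, Remainder: 8177


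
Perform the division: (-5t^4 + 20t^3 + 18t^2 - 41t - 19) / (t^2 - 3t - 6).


(-5t^4 + 20t^3 + 18t^2 - 41t - 19) / (t^2 - 3t - 6)
Step 1: -5t^2 * (t^2 - 3t - 6) = -5t^4 + 15t^3 + 30t^2; subtract.
Step 2: 5t * (t^2 - 3t - 6) = 5t^3 - 15t^2 - 30t; subtract.
Step 3: 3 * (t^2 - 3t - 6) = 3t^2 - 9t - 18; subtract.
Quotient: -5t^2 + 5t + 3, Remainder: -2t - 1


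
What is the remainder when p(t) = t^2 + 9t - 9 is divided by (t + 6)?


By the Remainder Theorem, the remainder equals p(-6):
  1*(-6)^2 = 36
  9*(-6)^1 = -54
  constant: -9
Sum: 36 - 54 - 9 = -27


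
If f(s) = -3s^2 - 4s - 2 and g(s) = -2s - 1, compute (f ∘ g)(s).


Substitute g(s) into f:
f(g(s)) = -3*(-2s - 1)^2 + (-4)*(-2s - 1) + (-2)
(-2s - 1)^2 = 4s^2 + 4s + 1
Expand and combine: -12s^2 - 4s - 1


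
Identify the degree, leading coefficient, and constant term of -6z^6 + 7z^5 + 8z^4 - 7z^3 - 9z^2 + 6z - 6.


Highest power of z is 6, with coefficient -6. Constant term is -6.
Degree = 6, leading coefficient = -6, constant term = -6


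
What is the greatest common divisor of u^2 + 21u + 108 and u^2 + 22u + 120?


Factor each:
  u^2 + 21u + 108 = (u + 12)(u + 9)
  u^2 + 22u + 120 = (u + 12)(u + 10)
Common monic factor: u + 12


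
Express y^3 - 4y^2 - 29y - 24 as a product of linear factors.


Try integer roots (divisors of -24). y=-1: p(-1)=0.
Divide out (y + 1): quotient is y^2 - 5y - 24.
Factor the quadratic: (y + 3)(y - 8)
Result: (y + 1)(y + 3)(y - 8)


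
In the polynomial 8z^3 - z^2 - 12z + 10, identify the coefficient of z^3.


Read off the coefficient of z^3: 8


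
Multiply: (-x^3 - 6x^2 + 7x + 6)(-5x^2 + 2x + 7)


Distribute each term of the first polynomial:
  (-x^3)(-5x^2 + 2x + 7) = 5x^5 - 2x^4 - 7x^3
  (-6x^2)(-5x^2 + 2x + 7) = 30x^4 - 12x^3 - 42x^2
  (7x)(-5x^2 + 2x + 7) = -35x^3 + 14x^2 + 49x
  (6)(-5x^2 + 2x + 7) = -30x^2 + 12x + 42
Sum: 5x^5 + 28x^4 - 54x^3 - 58x^2 + 61x + 42


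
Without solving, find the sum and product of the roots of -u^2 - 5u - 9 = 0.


For au^2+bu+c=0: sum = -b/a, product = c/a.
a=-1, b=-5, c=-9
Sum = -(-5)/-1 = -5
Product = (-9)/-1 = 9


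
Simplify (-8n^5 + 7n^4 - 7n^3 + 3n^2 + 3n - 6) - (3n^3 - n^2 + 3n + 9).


Distribute the minus sign:
  (-8n^5 + 7n^4 - 7n^3 + 3n^2 + 3n - 6)
- (3n^3 - n^2 + 3n + 9)
Negate second polynomial: -3n^3 + n^2 - 3n - 9
Add: -8n^5 + 7n^4 - 10n^3 + 4n^2 - 15


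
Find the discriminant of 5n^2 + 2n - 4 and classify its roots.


D = b^2 - 4ac = (2)^2 - 4(5)(-4) = 4 + 80 = 84
Since D > 0: two distinct irrational roots
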